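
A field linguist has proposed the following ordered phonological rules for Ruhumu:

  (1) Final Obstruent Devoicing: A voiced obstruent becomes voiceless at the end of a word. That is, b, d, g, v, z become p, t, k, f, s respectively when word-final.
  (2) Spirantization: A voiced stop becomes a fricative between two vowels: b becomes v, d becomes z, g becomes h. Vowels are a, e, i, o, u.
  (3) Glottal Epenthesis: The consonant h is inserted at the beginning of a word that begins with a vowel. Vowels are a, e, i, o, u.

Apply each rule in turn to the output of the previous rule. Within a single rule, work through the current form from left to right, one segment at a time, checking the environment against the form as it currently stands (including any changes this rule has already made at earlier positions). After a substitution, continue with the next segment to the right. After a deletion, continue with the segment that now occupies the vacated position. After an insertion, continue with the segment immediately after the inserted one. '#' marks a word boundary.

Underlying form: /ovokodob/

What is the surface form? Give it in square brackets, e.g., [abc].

(1) Final Obstruent Devoicing: [ovokodob] → [ovokodop]
(2) Spirantization: [ovokodop] → [ovokozop]
(3) Glottal Epenthesis: [ovokozop] → [hovokozop]

[hovokozop]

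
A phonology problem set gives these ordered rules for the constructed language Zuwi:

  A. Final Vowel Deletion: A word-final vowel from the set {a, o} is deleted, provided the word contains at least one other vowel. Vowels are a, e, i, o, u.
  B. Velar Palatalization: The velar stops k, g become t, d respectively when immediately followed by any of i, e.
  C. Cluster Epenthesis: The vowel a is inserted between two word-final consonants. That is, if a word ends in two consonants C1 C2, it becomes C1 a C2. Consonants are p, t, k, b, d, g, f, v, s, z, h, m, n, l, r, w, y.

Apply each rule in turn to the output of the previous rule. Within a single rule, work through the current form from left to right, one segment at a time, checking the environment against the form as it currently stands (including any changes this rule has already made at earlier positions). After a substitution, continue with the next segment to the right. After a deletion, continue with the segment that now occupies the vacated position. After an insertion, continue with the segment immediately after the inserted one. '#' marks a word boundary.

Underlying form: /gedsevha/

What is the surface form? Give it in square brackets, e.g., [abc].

[dedsevah]

A Final Vowel Deletion: [gedsevha] → [gedsevh]
B Velar Palatalization: [gedsevh] → [dedsevh]
C Cluster Epenthesis: [dedsevh] → [dedsevah]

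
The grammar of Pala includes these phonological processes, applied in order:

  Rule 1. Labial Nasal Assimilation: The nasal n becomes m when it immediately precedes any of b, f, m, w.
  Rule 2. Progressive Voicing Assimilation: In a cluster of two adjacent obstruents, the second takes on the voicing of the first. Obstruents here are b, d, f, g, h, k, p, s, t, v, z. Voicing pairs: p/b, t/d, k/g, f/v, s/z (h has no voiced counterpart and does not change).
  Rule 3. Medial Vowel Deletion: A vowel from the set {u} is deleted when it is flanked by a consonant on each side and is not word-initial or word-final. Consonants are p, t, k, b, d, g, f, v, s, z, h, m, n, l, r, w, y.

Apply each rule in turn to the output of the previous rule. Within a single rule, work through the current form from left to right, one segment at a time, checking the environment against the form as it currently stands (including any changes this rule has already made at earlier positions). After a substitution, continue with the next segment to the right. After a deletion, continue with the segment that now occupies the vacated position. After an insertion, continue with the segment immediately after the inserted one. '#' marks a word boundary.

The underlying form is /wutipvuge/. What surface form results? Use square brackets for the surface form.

[wtipfge]

Rule 1 Labial Nasal Assimilation: no change — [wutipvuge]
Rule 2 Progressive Voicing Assimilation: [wutipvuge] → [wutipfuge]
Rule 3 Medial Vowel Deletion: [wutipfuge] → [wtipfge]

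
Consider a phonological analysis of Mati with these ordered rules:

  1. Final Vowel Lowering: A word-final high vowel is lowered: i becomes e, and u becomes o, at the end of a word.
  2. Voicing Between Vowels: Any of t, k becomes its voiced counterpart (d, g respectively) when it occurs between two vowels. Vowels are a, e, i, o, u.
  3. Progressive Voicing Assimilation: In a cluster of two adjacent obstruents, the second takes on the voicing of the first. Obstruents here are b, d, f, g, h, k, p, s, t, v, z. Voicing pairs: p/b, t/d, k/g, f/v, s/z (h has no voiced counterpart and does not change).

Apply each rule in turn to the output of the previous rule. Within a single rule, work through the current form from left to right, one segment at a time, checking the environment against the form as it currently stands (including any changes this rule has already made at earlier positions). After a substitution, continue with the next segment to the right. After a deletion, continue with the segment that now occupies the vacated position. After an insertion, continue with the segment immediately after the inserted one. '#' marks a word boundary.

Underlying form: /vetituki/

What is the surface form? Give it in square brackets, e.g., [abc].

[vediduge]

1 Final Vowel Lowering: [vetituki] → [vetituke]
2 Voicing Between Vowels: [vetituke] → [vediduge]
3 Progressive Voicing Assimilation: no change — [vediduge]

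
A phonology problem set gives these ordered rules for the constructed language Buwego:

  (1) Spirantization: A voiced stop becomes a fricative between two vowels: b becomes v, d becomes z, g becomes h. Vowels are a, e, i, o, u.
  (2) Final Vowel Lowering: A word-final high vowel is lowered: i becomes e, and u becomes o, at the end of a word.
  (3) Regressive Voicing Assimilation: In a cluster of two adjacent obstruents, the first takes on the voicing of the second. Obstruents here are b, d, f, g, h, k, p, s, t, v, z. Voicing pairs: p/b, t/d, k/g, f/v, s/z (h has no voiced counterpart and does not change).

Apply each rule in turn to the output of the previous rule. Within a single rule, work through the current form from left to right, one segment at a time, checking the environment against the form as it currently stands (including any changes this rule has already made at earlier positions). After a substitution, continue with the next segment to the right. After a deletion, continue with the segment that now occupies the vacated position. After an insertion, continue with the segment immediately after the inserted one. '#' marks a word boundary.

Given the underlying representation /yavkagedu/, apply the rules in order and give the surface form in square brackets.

(1) Spirantization: [yavkagedu] → [yavkahezu]
(2) Final Vowel Lowering: [yavkahezu] → [yavkahezo]
(3) Regressive Voicing Assimilation: [yavkahezo] → [yafkahezo]

[yafkahezo]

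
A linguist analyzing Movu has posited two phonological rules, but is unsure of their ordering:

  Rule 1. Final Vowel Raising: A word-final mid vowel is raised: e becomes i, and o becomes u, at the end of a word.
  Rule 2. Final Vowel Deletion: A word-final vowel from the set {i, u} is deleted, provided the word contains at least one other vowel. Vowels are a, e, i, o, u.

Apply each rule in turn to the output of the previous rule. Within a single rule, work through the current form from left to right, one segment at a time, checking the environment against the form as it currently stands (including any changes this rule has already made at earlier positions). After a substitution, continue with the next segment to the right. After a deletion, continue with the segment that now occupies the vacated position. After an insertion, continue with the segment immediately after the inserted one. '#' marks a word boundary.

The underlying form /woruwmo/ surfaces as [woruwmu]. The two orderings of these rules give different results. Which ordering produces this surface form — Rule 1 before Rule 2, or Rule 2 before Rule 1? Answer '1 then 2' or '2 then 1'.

Order 1 then 2:
  1 Final Vowel Raising: [woruwmo] → [woruwmu]
  2 Final Vowel Deletion: [woruwmu] → [woruwm]
  result: [woruwm]
Order 2 then 1:
  2 Final Vowel Deletion: no change — [woruwmo]
  1 Final Vowel Raising: [woruwmo] → [woruwmu]
  result: [woruwmu]

2 then 1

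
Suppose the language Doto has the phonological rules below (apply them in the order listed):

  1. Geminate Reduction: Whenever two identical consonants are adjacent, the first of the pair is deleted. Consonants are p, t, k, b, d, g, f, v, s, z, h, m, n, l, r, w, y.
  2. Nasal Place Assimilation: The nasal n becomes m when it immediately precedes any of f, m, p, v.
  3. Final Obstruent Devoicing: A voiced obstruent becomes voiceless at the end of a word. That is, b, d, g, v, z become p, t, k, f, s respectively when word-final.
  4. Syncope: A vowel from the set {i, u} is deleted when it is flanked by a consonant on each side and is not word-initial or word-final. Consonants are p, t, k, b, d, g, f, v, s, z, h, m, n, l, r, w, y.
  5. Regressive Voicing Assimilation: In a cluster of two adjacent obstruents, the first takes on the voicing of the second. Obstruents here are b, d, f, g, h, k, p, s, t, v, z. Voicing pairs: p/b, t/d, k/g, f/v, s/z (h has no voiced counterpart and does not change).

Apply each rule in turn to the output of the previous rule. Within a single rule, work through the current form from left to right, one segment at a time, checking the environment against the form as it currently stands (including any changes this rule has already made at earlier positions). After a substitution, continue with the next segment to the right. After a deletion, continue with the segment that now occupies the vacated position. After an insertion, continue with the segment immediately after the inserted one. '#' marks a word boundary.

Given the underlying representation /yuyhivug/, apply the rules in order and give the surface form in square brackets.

1 Geminate Reduction: no change — [yuyhivug]
2 Nasal Place Assimilation: no change — [yuyhivug]
3 Final Obstruent Devoicing: [yuyhivug] → [yuyhivuk]
4 Syncope: [yuyhivuk] → [yyhvk]
5 Regressive Voicing Assimilation: [yyhvk] → [yyhfk]

[yyhfk]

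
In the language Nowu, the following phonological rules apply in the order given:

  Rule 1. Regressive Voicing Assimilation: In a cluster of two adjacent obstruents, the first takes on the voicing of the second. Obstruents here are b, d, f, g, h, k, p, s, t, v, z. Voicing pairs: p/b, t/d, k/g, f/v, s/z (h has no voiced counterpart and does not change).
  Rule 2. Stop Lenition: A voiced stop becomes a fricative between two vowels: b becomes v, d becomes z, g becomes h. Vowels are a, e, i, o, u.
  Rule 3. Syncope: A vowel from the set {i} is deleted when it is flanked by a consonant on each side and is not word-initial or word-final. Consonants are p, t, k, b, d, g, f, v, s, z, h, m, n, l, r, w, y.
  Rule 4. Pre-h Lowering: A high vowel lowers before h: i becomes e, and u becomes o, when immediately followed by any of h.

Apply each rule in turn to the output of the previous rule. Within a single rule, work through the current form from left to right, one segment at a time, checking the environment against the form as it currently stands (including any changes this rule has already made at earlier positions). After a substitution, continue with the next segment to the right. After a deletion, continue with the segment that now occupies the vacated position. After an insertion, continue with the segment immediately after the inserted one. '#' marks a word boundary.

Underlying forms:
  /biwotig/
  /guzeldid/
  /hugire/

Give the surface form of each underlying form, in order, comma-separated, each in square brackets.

/biwotig/:
  Rule 1 Regressive Voicing Assimilation: no change — [biwotig]
  Rule 2 Stop Lenition: no change — [biwotig]
  Rule 3 Syncope: [biwotig] → [bwotg]
  Rule 4 Pre-h Lowering: no change — [bwotg]
/guzeldid/:
  Rule 1 Regressive Voicing Assimilation: no change — [guzeldid]
  Rule 2 Stop Lenition: no change — [guzeldid]
  Rule 3 Syncope: [guzeldid] → [guzeldd]
  Rule 4 Pre-h Lowering: no change — [guzeldd]
/hugire/:
  Rule 1 Regressive Voicing Assimilation: no change — [hugire]
  Rule 2 Stop Lenition: [hugire] → [huhire]
  Rule 3 Syncope: [huhire] → [huhre]
  Rule 4 Pre-h Lowering: [huhre] → [hohre]

[bwotg], [guzeldd], [hohre]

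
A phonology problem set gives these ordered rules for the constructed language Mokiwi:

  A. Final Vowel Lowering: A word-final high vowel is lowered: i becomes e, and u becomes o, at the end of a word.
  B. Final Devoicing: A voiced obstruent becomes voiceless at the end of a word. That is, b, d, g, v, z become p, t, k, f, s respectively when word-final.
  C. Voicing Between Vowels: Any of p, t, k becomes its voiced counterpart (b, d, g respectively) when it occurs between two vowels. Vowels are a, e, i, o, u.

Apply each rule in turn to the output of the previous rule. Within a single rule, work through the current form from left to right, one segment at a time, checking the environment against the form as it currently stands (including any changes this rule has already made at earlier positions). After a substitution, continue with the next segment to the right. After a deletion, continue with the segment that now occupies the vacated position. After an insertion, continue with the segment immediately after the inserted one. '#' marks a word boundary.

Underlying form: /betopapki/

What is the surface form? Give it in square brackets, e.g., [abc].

A Final Vowel Lowering: [betopapki] → [betopapke]
B Final Devoicing: no change — [betopapke]
C Voicing Between Vowels: [betopapke] → [bedobapke]

[bedobapke]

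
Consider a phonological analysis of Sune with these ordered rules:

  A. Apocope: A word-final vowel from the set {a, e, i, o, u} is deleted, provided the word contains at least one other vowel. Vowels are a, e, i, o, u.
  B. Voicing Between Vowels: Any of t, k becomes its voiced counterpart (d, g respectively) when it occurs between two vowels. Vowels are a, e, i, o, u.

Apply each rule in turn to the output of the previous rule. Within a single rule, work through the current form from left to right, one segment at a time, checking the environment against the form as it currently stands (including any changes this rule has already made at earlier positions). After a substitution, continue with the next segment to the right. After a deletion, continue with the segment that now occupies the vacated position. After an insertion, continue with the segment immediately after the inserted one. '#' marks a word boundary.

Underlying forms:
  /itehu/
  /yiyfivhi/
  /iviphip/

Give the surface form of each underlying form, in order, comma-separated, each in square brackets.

/itehu/:
  A Apocope: [itehu] → [iteh]
  B Voicing Between Vowels: [iteh] → [ideh]
/yiyfivhi/:
  A Apocope: [yiyfivhi] → [yiyfivh]
  B Voicing Between Vowels: no change — [yiyfivh]
/iviphip/:
  A Apocope: no change — [iviphip]
  B Voicing Between Vowels: no change — [iviphip]

[ideh], [yiyfivh], [iviphip]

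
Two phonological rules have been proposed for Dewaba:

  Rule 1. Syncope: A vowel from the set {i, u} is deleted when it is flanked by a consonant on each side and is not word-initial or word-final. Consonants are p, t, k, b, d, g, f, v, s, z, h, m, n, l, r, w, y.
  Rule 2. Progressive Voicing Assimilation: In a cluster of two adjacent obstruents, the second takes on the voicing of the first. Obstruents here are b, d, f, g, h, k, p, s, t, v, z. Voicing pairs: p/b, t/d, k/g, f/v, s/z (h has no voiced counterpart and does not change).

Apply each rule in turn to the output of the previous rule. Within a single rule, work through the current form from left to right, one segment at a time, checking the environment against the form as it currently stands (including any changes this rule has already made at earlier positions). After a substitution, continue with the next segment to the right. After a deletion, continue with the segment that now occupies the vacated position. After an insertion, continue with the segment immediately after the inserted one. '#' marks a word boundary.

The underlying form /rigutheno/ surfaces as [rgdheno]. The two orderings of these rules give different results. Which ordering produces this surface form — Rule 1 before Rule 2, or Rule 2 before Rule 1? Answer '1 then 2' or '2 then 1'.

1 then 2

Order 1 then 2:
  1 Syncope: [rigutheno] → [rgtheno]
  2 Progressive Voicing Assimilation: [rgtheno] → [rgdheno]
  result: [rgdheno]
Order 2 then 1:
  2 Progressive Voicing Assimilation: no change — [rigutheno]
  1 Syncope: [rigutheno] → [rgtheno]
  result: [rgtheno]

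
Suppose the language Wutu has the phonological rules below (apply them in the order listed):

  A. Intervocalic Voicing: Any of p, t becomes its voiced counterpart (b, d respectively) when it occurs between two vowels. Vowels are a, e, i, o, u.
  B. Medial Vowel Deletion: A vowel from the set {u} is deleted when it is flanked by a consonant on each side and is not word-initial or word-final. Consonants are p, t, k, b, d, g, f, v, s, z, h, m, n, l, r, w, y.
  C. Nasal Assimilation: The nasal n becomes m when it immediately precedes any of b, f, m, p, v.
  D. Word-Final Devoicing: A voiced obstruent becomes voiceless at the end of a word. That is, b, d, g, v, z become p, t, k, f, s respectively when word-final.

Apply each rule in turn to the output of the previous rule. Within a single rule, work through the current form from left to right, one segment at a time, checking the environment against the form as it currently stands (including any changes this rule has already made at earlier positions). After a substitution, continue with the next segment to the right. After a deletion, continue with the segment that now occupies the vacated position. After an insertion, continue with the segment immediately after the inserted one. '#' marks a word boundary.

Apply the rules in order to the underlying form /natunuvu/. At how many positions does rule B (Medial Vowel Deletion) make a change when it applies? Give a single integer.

A Intervocalic Voicing: [natunuvu] → [nadunuvu]
B Medial Vowel Deletion: [nadunuvu] → [nadnvu]
C Nasal Assimilation: [nadnvu] → [nadmvu]
D Word-Final Devoicing: no change — [nadmvu]
Rule B changed 2 position(s).

2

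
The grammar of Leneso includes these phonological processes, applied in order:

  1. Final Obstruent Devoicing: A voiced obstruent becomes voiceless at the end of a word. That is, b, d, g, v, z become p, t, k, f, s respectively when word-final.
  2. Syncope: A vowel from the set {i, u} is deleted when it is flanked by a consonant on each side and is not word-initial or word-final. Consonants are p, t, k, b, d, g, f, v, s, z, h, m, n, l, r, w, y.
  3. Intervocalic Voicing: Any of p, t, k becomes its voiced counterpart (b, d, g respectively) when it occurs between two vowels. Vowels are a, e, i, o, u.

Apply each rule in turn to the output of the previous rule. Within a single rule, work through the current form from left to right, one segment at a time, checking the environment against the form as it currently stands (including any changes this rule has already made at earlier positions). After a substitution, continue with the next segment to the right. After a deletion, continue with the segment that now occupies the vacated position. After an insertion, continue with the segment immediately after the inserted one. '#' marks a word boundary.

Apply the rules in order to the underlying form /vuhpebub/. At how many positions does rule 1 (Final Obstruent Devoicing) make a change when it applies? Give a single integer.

1

1 Final Obstruent Devoicing: [vuhpebub] → [vuhpebup]
2 Syncope: [vuhpebup] → [vhpebp]
3 Intervocalic Voicing: no change — [vhpebp]
Rule 1 changed 1 position(s).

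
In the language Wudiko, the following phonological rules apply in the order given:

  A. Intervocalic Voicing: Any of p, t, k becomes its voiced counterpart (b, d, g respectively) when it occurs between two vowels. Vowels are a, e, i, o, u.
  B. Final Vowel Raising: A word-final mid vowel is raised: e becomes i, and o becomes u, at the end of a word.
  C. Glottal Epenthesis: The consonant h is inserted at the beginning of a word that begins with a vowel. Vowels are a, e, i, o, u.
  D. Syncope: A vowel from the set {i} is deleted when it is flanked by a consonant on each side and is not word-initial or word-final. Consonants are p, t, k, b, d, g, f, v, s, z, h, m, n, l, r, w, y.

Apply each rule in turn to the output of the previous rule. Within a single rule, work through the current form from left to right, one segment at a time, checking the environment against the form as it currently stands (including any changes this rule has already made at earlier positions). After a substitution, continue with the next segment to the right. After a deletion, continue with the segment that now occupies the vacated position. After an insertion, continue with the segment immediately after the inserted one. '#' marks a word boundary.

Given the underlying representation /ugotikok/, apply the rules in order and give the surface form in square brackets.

A Intervocalic Voicing: [ugotikok] → [ugodigok]
B Final Vowel Raising: no change — [ugodigok]
C Glottal Epenthesis: [ugodigok] → [hugodigok]
D Syncope: [hugodigok] → [hugodgok]

[hugodgok]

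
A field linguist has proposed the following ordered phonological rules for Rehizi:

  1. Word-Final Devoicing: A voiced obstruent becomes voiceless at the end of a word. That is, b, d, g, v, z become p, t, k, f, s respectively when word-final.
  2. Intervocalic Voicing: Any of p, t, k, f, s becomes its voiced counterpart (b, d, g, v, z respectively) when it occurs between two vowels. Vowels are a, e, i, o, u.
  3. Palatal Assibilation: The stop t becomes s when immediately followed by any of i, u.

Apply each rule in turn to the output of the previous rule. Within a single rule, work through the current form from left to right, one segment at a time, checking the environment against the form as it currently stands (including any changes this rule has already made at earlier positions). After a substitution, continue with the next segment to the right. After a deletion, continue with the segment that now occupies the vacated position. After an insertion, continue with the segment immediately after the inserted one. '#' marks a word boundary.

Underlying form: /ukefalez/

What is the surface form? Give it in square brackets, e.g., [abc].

1 Word-Final Devoicing: [ukefalez] → [ukefales]
2 Intervocalic Voicing: [ukefales] → [ugevales]
3 Palatal Assibilation: no change — [ugevales]

[ugevales]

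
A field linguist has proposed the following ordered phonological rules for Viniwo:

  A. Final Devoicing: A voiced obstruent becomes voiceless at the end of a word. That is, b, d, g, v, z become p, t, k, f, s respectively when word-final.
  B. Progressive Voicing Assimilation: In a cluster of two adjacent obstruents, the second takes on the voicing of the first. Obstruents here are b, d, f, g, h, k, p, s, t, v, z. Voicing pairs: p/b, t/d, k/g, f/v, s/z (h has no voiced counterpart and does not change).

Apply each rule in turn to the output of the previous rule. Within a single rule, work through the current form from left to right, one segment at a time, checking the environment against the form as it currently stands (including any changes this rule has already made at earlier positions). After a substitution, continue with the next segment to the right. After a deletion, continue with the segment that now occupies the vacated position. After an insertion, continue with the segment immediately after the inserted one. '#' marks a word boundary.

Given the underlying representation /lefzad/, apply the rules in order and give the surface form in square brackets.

A Final Devoicing: [lefzad] → [lefzat]
B Progressive Voicing Assimilation: [lefzat] → [lefsat]

[lefsat]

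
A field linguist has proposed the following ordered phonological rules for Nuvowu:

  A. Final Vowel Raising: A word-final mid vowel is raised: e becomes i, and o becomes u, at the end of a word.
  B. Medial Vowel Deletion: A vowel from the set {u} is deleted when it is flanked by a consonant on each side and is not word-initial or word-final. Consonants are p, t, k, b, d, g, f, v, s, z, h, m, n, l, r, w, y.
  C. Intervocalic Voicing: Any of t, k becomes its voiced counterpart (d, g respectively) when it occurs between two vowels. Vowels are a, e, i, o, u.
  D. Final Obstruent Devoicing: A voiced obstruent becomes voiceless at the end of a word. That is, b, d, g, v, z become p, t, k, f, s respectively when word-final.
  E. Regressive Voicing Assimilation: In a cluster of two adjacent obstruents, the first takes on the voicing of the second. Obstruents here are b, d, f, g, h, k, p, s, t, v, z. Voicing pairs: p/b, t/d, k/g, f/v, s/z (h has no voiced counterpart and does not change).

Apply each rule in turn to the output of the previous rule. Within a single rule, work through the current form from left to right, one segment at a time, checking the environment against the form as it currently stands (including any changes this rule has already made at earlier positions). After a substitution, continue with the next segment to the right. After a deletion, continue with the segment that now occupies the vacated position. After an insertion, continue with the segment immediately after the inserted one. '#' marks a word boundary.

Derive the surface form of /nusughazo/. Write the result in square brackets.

A Final Vowel Raising: [nusughazo] → [nusughazu]
B Medial Vowel Deletion: [nusughazu] → [nsghazu]
C Intervocalic Voicing: no change — [nsghazu]
D Final Obstruent Devoicing: no change — [nsghazu]
E Regressive Voicing Assimilation: [nsghazu] → [nzkhazu]

[nzkhazu]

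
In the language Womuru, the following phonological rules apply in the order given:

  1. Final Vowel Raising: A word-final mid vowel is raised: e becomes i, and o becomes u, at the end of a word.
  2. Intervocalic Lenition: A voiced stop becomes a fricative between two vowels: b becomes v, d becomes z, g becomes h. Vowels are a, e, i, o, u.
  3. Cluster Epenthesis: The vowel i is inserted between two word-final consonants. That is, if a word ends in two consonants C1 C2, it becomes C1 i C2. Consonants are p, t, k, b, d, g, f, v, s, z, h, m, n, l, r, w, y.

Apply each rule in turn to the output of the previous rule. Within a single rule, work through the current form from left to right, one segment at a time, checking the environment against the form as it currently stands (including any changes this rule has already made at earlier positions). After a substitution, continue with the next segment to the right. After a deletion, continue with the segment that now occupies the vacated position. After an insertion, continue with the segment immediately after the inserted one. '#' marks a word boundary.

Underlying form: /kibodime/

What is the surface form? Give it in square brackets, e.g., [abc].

[kivozimi]

1 Final Vowel Raising: [kibodime] → [kibodimi]
2 Intervocalic Lenition: [kibodimi] → [kivozimi]
3 Cluster Epenthesis: no change — [kivozimi]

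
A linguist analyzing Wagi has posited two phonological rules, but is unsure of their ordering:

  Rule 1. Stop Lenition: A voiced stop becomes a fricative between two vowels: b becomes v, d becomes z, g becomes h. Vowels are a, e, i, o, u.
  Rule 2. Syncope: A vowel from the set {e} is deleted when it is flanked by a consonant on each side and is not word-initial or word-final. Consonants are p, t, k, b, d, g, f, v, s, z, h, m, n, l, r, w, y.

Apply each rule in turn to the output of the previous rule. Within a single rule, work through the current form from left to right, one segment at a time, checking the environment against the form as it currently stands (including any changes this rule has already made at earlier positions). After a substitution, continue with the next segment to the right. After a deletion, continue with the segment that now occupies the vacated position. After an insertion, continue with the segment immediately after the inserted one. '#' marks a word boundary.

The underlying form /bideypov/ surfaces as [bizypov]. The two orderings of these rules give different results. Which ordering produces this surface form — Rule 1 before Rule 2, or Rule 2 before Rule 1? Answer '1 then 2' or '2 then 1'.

1 then 2

Order 1 then 2:
  1 Stop Lenition: [bideypov] → [bizeypov]
  2 Syncope: [bizeypov] → [bizypov]
  result: [bizypov]
Order 2 then 1:
  2 Syncope: [bideypov] → [bidypov]
  1 Stop Lenition: no change — [bidypov]
  result: [bidypov]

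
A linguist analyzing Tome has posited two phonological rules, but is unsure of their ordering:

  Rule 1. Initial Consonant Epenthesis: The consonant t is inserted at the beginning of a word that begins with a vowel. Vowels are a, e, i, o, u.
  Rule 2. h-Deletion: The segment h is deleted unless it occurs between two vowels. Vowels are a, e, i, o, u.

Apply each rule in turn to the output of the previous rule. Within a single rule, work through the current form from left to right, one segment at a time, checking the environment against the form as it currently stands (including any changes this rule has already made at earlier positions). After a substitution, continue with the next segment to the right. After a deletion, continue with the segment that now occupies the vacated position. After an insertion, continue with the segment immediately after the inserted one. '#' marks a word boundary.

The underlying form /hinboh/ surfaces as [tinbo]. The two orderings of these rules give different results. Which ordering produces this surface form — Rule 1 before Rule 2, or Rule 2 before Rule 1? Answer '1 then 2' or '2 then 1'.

Order 1 then 2:
  1 Initial Consonant Epenthesis: no change — [hinboh]
  2 h-Deletion: [hinboh] → [inbo]
  result: [inbo]
Order 2 then 1:
  2 h-Deletion: [hinboh] → [inbo]
  1 Initial Consonant Epenthesis: [inbo] → [tinbo]
  result: [tinbo]

2 then 1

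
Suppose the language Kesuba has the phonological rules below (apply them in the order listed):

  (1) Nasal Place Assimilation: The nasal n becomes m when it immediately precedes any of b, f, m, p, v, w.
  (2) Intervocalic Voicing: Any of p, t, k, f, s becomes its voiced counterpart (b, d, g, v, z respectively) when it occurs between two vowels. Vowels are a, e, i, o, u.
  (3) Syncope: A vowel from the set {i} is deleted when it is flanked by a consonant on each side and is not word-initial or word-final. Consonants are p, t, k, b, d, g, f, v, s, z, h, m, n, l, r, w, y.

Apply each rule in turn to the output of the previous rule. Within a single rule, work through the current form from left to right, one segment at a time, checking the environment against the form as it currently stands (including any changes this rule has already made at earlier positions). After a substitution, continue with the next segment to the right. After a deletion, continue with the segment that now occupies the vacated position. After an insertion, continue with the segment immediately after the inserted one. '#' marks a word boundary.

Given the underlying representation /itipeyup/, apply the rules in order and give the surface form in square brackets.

[idbeyup]

(1) Nasal Place Assimilation: no change — [itipeyup]
(2) Intervocalic Voicing: [itipeyup] → [idibeyup]
(3) Syncope: [idibeyup] → [idbeyup]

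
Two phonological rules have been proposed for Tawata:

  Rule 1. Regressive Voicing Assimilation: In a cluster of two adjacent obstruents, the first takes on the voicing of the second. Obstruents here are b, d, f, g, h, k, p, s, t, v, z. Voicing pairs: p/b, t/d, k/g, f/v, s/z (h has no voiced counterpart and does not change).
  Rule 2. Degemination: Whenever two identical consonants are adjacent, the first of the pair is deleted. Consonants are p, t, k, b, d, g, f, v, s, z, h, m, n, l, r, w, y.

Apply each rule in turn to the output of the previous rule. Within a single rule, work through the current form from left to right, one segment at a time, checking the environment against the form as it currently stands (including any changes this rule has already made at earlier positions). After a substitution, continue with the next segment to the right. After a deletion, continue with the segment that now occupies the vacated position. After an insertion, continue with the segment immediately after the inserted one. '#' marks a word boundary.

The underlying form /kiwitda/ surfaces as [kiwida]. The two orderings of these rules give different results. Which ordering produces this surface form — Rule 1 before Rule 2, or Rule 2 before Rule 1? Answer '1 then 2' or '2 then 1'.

Order 1 then 2:
  1 Regressive Voicing Assimilation: [kiwitda] → [kiwidda]
  2 Degemination: [kiwidda] → [kiwida]
  result: [kiwida]
Order 2 then 1:
  2 Degemination: no change — [kiwitda]
  1 Regressive Voicing Assimilation: [kiwitda] → [kiwidda]
  result: [kiwidda]

1 then 2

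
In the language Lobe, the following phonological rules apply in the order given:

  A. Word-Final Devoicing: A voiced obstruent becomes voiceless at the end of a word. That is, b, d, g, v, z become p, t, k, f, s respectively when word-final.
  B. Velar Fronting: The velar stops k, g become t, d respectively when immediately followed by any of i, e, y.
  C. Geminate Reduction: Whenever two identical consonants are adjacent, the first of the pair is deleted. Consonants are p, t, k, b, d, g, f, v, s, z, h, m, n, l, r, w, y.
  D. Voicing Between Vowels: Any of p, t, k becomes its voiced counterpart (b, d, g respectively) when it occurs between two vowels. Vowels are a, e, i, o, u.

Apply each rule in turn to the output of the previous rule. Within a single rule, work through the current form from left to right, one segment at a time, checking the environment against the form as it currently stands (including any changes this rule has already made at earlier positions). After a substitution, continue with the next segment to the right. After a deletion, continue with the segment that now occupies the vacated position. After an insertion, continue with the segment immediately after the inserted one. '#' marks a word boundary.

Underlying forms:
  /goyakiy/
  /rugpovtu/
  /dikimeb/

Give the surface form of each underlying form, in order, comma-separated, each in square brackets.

/goyakiy/:
  A Word-Final Devoicing: no change — [goyakiy]
  B Velar Fronting: [goyakiy] → [goyatiy]
  C Geminate Reduction: no change — [goyatiy]
  D Voicing Between Vowels: [goyatiy] → [goyadiy]
/rugpovtu/:
  A Word-Final Devoicing: no change — [rugpovtu]
  B Velar Fronting: no change — [rugpovtu]
  C Geminate Reduction: no change — [rugpovtu]
  D Voicing Between Vowels: no change — [rugpovtu]
/dikimeb/:
  A Word-Final Devoicing: [dikimeb] → [dikimep]
  B Velar Fronting: [dikimep] → [ditimep]
  C Geminate Reduction: no change — [ditimep]
  D Voicing Between Vowels: [ditimep] → [didimep]

[goyadiy], [rugpovtu], [didimep]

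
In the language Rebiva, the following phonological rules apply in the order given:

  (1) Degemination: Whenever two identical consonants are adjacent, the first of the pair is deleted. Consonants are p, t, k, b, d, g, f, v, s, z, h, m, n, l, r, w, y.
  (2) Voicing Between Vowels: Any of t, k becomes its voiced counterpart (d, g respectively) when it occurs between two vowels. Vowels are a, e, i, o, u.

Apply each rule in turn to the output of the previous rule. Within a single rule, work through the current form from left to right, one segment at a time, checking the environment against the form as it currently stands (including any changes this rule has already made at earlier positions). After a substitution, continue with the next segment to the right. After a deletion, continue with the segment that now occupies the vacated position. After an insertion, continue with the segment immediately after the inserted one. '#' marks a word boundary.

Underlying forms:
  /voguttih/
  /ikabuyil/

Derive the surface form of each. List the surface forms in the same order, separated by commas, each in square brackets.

/voguttih/:
  (1) Degemination: [voguttih] → [vogutih]
  (2) Voicing Between Vowels: [vogutih] → [vogudih]
/ikabuyil/:
  (1) Degemination: no change — [ikabuyil]
  (2) Voicing Between Vowels: [ikabuyil] → [igabuyil]

[vogudih], [igabuyil]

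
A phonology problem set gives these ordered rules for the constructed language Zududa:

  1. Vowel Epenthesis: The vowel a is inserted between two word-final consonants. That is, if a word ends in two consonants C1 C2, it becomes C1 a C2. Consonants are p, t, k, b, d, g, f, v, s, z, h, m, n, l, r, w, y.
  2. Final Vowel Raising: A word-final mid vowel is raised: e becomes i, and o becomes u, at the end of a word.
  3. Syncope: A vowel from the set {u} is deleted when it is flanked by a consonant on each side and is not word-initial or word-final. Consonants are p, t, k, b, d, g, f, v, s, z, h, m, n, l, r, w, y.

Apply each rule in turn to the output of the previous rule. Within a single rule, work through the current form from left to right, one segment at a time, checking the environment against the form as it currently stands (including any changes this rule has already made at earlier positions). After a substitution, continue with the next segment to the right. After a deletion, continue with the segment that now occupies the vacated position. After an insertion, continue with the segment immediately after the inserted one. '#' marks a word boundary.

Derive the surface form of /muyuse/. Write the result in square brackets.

1 Vowel Epenthesis: no change — [muyuse]
2 Final Vowel Raising: [muyuse] → [muyusi]
3 Syncope: [muyusi] → [mysi]

[mysi]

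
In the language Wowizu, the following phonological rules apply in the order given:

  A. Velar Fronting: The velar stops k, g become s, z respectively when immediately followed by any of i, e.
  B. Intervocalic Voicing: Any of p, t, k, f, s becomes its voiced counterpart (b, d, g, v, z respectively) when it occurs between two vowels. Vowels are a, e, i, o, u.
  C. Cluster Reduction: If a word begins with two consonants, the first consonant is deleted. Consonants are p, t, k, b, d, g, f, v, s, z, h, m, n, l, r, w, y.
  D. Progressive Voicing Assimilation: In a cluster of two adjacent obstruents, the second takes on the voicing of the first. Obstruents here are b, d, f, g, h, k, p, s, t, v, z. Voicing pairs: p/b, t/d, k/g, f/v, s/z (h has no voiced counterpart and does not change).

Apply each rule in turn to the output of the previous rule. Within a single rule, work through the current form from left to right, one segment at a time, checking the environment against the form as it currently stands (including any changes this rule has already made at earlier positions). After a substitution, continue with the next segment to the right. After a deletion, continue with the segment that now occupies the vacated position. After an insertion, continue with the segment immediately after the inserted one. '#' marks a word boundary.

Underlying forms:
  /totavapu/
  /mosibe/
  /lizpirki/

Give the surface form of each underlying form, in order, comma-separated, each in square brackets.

/totavapu/:
  A Velar Fronting: no change — [totavapu]
  B Intervocalic Voicing: [totavapu] → [todavabu]
  C Cluster Reduction: no change — [todavabu]
  D Progressive Voicing Assimilation: no change — [todavabu]
/mosibe/:
  A Velar Fronting: no change — [mosibe]
  B Intervocalic Voicing: [mosibe] → [mozibe]
  C Cluster Reduction: no change — [mozibe]
  D Progressive Voicing Assimilation: no change — [mozibe]
/lizpirki/:
  A Velar Fronting: [lizpirki] → [lizpirsi]
  B Intervocalic Voicing: no change — [lizpirsi]
  C Cluster Reduction: no change — [lizpirsi]
  D Progressive Voicing Assimilation: [lizpirsi] → [lizbirsi]

[todavabu], [mozibe], [lizbirsi]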